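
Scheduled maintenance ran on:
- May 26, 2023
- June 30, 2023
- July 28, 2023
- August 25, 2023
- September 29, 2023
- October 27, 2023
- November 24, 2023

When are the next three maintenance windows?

All Fridays; the gaps (35, 28, 28, 35, 28, 28) vary with month length.
This is the last Friday of each month.
Last Friday of December 2023: December 29, 2023.
Last Friday of January 2024: January 26, 2024.
February 2024 ends with Friday February 23, 2024.

December 29, 2023; January 26, 2024; February 23, 2024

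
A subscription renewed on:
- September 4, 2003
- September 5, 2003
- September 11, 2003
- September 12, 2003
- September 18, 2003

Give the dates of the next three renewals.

The gap pattern 1, 6, 1, 6 repeats every 2 events.
These are the Thursdays and Fridays of each week.
Next Friday: September 19, 2003.
The following Thursday is September 25, 2003.
The following Friday is September 26, 2003.

September 19, 2003; September 25, 2003; September 26, 2003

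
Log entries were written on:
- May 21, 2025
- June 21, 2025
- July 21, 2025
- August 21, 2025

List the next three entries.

Gaps: 31, 30, 31 days — not constant. Every event is on the 21st of the month.
Pattern: the 21st of each month.
September 2025: September 21, 2025.
October 2025: October 21, 2025.
Next: November 2025 → November 21, 2025.

September 21, 2025; October 21, 2025; November 21, 2025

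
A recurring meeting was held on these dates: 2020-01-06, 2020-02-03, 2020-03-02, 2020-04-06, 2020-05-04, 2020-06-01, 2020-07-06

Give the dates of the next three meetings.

Gaps: 28, 28, 35, 28, 28, 35 days — a mix of 28 and 35. Every date is a Monday.
Each is the 1st Monday of its month.
August 2020 — 1st Monday is 2020-08-03.
September 2020 — 1st Monday is 2020-09-07.
October 2020 — 1st Monday is 2020-10-05.

2020-08-03, 2020-09-07, 2020-10-05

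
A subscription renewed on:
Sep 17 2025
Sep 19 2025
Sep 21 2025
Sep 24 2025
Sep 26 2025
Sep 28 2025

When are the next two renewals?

Oct 1 2025, Oct 3 2025

Every event lands on a Wednesday or Friday or Sunday (gaps cycle 2, 2, 3, 2, 2).
So the schedule is: every Wednesday, Friday and Sunday.
The following Wednesday is Oct 1 2025.
The following Friday is Oct 3 2025.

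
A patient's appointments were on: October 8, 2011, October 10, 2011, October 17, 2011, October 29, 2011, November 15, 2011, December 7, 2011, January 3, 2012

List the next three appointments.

February 4, 2012; March 12, 2012; April 23, 2012

Intervals are 2, 7, 12, 17, 22, 27 days — an arithmetic progression with common difference 5.
Next gap: 32 days. January 3, 2012 + 32 days = February 4, 2012.
Next gap: 37 days. February 4, 2012 + 37 days = March 12, 2012.
Next gap: 42 days. March 12, 2012 + 42 days = April 23, 2012.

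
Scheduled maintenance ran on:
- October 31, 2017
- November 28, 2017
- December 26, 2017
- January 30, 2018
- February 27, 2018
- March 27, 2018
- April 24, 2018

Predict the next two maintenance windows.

Every date is a Tuesday; gaps 28, 28, 35, 28, 28, 28 days.
Each is the last Tuesday of its month (at least one falls on the 29th or later, ruling out '4th Tuesday').
May 2018 ends with Tuesday May 29, 2018.
Last Tuesday of June 2018: June 26, 2018.

May 29, 2018; June 26, 2018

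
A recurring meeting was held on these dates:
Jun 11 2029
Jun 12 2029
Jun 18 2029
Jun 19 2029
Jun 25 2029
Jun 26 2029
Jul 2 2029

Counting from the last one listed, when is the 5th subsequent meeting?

Gaps: 1, 6, 1, 6, 1, 6 days — not constant, but cyclic with period 2.
The events fall on every Monday and Tuesday.
Next Tuesday: Jul 3 2029.
The following Monday is Jul 9 2029.
Next Tuesday: Jul 10 2029.
Next Monday: Jul 16 2029.
Next Tuesday: Jul 17 2029.

Jul 17 2029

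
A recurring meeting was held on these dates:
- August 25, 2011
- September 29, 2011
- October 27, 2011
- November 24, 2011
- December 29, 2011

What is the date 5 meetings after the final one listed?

May 31, 2012

Every date is a Thursday; gaps 35, 28, 28, 35 days.
Each is the last Thursday of its month (at least one falls on the 29th or later, ruling out '4th Thursday').
January 2012 ends with Thursday January 26, 2012.
February 2012 ends with Thursday February 23, 2012.
March 2012 ends with Thursday March 29, 2012.
Last Thursday of April 2012: April 26, 2012.
Last Thursday of May 2012: May 31, 2012.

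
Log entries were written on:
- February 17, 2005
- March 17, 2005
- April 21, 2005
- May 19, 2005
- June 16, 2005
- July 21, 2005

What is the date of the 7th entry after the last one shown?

Gaps: 28, 35, 28, 28, 35 days — a mix of 28 and 35. Every date is a Thursday.
Each is the 3rd Thursday of its month.
3rd Thursday of August 2005: August 18, 2005.
3rd Thursday of September 2005: September 15, 2005.
October 2005 — 3rd Thursday is October 20, 2005.
November 2005 — 3rd Thursday is November 17, 2005.
December 2005 — 3rd Thursday is December 15, 2005.
3rd Thursday of January 2006: January 19, 2006.
February 2006 — 3rd Thursday is February 16, 2006.

February 16, 2006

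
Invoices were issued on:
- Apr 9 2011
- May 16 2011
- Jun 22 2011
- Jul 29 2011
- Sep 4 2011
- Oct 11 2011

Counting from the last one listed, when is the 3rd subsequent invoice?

Gaps between consecutive events: 37, 37, 37, 37, 37 days — a constant 37-day interval.
Oct 11 2011 + 37 days = Nov 17 2011.
Nov 17 2011 + 37 days = Dec 24 2011.
Dec 24 2011 + 37 days = Jan 30 2012.

Jan 30 2012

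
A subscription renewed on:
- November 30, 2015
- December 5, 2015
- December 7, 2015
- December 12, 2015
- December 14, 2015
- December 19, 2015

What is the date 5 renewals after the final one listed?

The gap pattern 5, 2, 5, 2, 5 repeats every 2 events.
These are the Mondays and Saturdays of each week.
Next Monday: December 21, 2015.
Next Saturday: December 26, 2015.
Next Monday: December 28, 2015.
The following Saturday is January 2, 2016.
Next Monday: January 4, 2016.

January 4, 2016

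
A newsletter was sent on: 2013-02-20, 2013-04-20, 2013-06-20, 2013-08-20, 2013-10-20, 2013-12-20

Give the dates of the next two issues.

The day-of-month is always 20 (59, 61, 61, 61, 61 days between events).
So this recurs on the 20th of every 2 months.
Next: February 2014 → 2014-02-20.
April 2014: 2014-04-20.

2014-02-20, 2014-04-20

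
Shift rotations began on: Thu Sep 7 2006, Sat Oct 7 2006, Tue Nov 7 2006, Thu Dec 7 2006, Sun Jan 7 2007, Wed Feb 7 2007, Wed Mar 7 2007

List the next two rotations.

Gaps: 30, 31, 30, 31, 31, 28 days — not constant. Every event is on the 7th of the month.
Pattern: the 7th of each month.
Next: April 2007 → Sat Apr 7 2007.
Next: May 2007 → Mon May 7 2007.

Sat Apr 7 2007, Mon May 7 2007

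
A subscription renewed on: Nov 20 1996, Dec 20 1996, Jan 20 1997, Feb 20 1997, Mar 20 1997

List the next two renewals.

Each date is the 20th; the gaps (30, 31, 31, 28) track the month lengths.
The rule is the 20th of each month.
April 1997: Apr 20 1997.
Next: May 1997 → May 20 1997.

Apr 20 1997, May 20 1997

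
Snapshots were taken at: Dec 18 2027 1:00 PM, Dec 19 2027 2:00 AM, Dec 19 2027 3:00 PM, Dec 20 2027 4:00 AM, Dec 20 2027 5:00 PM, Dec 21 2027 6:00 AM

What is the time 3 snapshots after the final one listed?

The interval is a steady 13 hours (13, 13, 13, 13, 13).
Dec 21 2027 6:00 AM + 13 h = Dec 21 2027 7:00 PM.
Dec 21 2027 7:00 PM + 13 h = Dec 22 2027 8:00 AM.
Dec 22 2027 8:00 AM + 13 h = Dec 22 2027 9:00 PM.

Dec 22 2027 9:00 PM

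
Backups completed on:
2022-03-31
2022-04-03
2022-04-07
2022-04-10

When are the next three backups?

2022-04-14, 2022-04-17, 2022-04-21

Every event lands on a Thursday or Sunday (gaps cycle 3, 4, 3).
So the schedule is: every Thursday and Sunday.
The following Thursday is 2022-04-14.
Next Sunday: 2022-04-17.
The following Thursday is 2022-04-21.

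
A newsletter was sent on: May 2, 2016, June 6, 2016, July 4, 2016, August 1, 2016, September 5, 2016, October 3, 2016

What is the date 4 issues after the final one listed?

February 6, 2017

All dates are Mondays, 35, 28, 28, 35, 28 days apart.
Specifically, the 1st Monday of each month.
1st Monday of November 2016: November 7, 2016.
December 2016 — 1st Monday is December 5, 2016.
1st Monday of January 2017: January 2, 2017.
February 2017 — 1st Monday is February 6, 2017.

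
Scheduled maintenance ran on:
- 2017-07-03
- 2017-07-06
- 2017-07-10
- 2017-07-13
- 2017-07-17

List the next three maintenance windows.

2017-07-20, 2017-07-24, 2017-07-27

The gap pattern 3, 4, 3, 4 repeats every 2 events.
These are the Mondays and Thursdays of each week.
The following Thursday is 2017-07-20.
Next Monday: 2017-07-24.
Next Thursday: 2017-07-27.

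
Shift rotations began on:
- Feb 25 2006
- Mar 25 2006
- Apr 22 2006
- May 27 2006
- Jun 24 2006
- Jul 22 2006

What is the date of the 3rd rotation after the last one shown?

Oct 28 2006

All dates are Saturdays, 28, 28, 35, 28, 28 days apart.
Specifically, the 4th Saturday of each month.
August 2006 — 4th Saturday is Aug 26 2006.
4th Saturday of September 2006: Sep 23 2006.
4th Saturday of October 2006: Oct 28 2006.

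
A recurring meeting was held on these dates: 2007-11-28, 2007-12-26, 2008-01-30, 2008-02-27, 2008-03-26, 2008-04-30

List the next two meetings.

Every date is a Wednesday; gaps 28, 35, 28, 28, 35 days.
Each is the last Wednesday of its month (at least one falls on the 29th or later, ruling out '4th Wednesday').
Last Wednesday of May 2008: 2008-05-28.
June 2008 ends with Wednesday 2008-06-25.

2008-05-28, 2008-06-25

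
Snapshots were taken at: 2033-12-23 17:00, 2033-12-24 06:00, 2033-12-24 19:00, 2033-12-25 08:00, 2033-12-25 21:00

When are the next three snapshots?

Spacing: 13, 13, 13, 13 h — constant 13 h.
2033-12-25 21:00 + 13 h = 2033-12-26 10:00.
2033-12-26 10:00 + 13 h = 2033-12-26 23:00.
2033-12-26 23:00 + 13 h = 2033-12-27 12:00.

2033-12-26 10:00, 2033-12-26 23:00, 2033-12-27 12:00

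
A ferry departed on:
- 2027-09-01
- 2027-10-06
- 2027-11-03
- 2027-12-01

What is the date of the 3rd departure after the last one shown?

2028-03-01

Gaps: 35, 28, 28 days — a mix of 28 and 35. Every date is a Wednesday.
Each is the 1st Wednesday of its month.
1st Wednesday of January 2028: 2028-01-05.
1st Wednesday of February 2028: 2028-02-02.
1st Wednesday of March 2028: 2028-03-01.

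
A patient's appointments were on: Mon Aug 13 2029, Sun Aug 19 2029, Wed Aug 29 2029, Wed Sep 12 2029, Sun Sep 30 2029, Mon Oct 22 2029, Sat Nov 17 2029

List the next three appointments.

Mon Dec 17 2029, Sun Jan 20 2030, Wed Feb 27 2030

Intervals are 6, 10, 14, 18, 22, 26 days — an arithmetic progression with common difference 4.
Next gap: 30 days. Sat Nov 17 2029 + 30 days = Mon Dec 17 2029.
Next gap: 34 days. Mon Dec 17 2029 + 34 days = Sun Jan 20 2030.
Next gap: 38 days. Sun Jan 20 2030 + 38 days = Wed Feb 27 2030.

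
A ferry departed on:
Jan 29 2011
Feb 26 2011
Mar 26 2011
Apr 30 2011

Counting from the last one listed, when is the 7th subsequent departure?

Every date is a Saturday; gaps 28, 28, 35 days.
Each is the last Saturday of its month (at least one falls on the 29th or later, ruling out '4th Saturday').
May 2011 ends with Saturday May 28 2011.
June 2011 ends with Saturday Jun 25 2011.
July 2011 ends with Saturday Jul 30 2011.
August 2011 ends with Saturday Aug 27 2011.
Last Saturday of September 2011: Sep 24 2011.
Last Saturday of October 2011: Oct 29 2011.
November 2011 ends with Saturday Nov 26 2011.

Nov 26 2011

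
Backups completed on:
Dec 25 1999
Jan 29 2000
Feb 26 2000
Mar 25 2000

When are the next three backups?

Every date is a Saturday; gaps 35, 28, 28 days.
Each is the last Saturday of its month (at least one falls on the 29th or later, ruling out '4th Saturday').
April 2000 ends with Saturday Apr 29 2000.
Last Saturday of May 2000: May 27 2000.
Last Saturday of June 2000: Jun 24 2000.

Apr 29 2000, May 27 2000, Jun 24 2000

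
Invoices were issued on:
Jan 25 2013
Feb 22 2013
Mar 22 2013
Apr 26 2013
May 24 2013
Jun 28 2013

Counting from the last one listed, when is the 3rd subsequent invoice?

These are Fridays at 28- or 35-day spacing (28, 28, 35, 28, 35).
The pattern: 4th Friday of the month.
July 2013 — 4th Friday is Jul 26 2013.
August 2013 — 4th Friday is Aug 23 2013.
September 2013 — 4th Friday is Sep 27 2013.

Sep 27 2013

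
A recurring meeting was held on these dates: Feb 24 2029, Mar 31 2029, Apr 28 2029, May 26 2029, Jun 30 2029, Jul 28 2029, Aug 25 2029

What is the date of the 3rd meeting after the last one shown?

Nov 24 2029

Every date is a Saturday; gaps 35, 28, 28, 35, 28, 28 days.
Each is the last Saturday of its month (at least one falls on the 29th or later, ruling out '4th Saturday').
September 2029 ends with Saturday Sep 29 2029.
Last Saturday of October 2029: Oct 27 2029.
Last Saturday of November 2029: Nov 24 2029.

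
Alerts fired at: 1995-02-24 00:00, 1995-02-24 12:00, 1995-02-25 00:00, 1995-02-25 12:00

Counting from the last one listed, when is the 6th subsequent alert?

1995-02-28 12:00

Gaps: 12, 12, 12 hours — each event is 12 hours after the previous one.
1995-02-25 12:00 + 12 h = 1995-02-26 00:00.
1995-02-26 00:00 + 12 h = 1995-02-26 12:00.
1995-02-26 12:00 + 12 h = 1995-02-27 00:00.
1995-02-27 00:00 + 12 h = 1995-02-27 12:00.
1995-02-27 12:00 + 12 h = 1995-02-28 00:00.
1995-02-28 00:00 + 12 h = 1995-02-28 12:00.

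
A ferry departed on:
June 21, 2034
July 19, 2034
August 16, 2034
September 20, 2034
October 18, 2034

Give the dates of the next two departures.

November 15, 2034; December 20, 2034

All dates are Wednesdays, 28, 28, 35, 28 days apart.
Specifically, the 3rd Wednesday of each month.
3rd Wednesday of November 2034: November 15, 2034.
3rd Wednesday of December 2034: December 20, 2034.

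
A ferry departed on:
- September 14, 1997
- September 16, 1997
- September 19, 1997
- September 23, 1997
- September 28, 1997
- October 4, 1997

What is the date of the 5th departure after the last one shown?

November 18, 1997

Intervals are 2, 3, 4, 5, 6 days — an arithmetic progression with common difference 1.
Next gap: 7 days. October 4, 1997 + 7 days = October 11, 1997.
Next gap: 8 days. October 11, 1997 + 8 days = October 19, 1997.
Next gap: 9 days. October 19, 1997 + 9 days = October 28, 1997.
Next gap: 10 days. October 28, 1997 + 10 days = November 7, 1997.
Next gap: 11 days. November 7, 1997 + 11 days = November 18, 1997.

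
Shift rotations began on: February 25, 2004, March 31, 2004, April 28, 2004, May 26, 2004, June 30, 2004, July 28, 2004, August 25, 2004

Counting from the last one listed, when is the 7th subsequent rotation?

Every date is a Wednesday; gaps 35, 28, 28, 35, 28, 28 days.
Each is the last Wednesday of its month (at least one falls on the 29th or later, ruling out '4th Wednesday').
Last Wednesday of September 2004: September 29, 2004.
October 2004 ends with Wednesday October 27, 2004.
November 2004 ends with Wednesday November 24, 2004.
Last Wednesday of December 2004: December 29, 2004.
Last Wednesday of January 2005: January 26, 2005.
February 2005 ends with Wednesday February 23, 2005.
March 2005 ends with Wednesday March 30, 2005.

March 30, 2005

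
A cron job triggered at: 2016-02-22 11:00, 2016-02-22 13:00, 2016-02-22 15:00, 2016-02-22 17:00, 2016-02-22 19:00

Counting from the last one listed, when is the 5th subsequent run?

Gaps: 2, 2, 2, 2 hours — each event is 2 hours after the previous one.
2016-02-22 19:00 + 2 h = 2016-02-22 21:00.
2016-02-22 21:00 + 2 h = 2016-02-22 23:00.
2016-02-22 23:00 + 2 h = 2016-02-23 01:00.
2016-02-23 01:00 + 2 h = 2016-02-23 03:00.
2016-02-23 03:00 + 2 h = 2016-02-23 05:00.

2016-02-23 05:00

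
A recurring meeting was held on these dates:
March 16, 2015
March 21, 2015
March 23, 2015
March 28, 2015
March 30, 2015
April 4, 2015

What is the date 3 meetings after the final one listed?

Every event lands on a Monday or Saturday (gaps cycle 5, 2, 5, 2, 5).
So the schedule is: every Monday and Saturday.
The following Monday is April 6, 2015.
Next Saturday: April 11, 2015.
Next Monday: April 13, 2015.

April 13, 2015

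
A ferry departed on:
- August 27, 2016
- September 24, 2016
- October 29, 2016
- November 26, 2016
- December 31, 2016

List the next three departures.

January 28, 2017; February 25, 2017; March 25, 2017

All Saturdays; the gaps (28, 35, 28, 35) vary with month length.
This is the last Saturday of each month.
January 2017 ends with Saturday January 28, 2017.
February 2017 ends with Saturday February 25, 2017.
Last Saturday of March 2017: March 25, 2017.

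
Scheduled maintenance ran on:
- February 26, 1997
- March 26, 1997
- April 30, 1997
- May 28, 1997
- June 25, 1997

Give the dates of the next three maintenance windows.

July 30, 1997; August 27, 1997; September 24, 1997

All Wednesdays; the gaps (28, 35, 28, 28) vary with month length.
This is the last Wednesday of each month.
July 1997 ends with Wednesday July 30, 1997.
Last Wednesday of August 1997: August 27, 1997.
Last Wednesday of September 1997: September 24, 1997.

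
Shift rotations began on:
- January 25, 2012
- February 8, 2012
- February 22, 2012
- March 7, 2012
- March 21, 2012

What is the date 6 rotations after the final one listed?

The spacing is 14, 14, 14, 14 days — always 14 days.
March 21, 2012 + 14 days = April 4, 2012.
April 4, 2012 + 14 days = April 18, 2012.
April 18, 2012 + 14 days = May 2, 2012.
May 2, 2012 + 14 days = May 16, 2012.
May 16, 2012 + 14 days = May 30, 2012.
May 30, 2012 + 14 days = June 13, 2012.

June 13, 2012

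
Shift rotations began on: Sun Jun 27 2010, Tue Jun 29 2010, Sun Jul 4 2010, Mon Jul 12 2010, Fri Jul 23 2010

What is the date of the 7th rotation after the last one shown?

Fri Dec 31 2010

The spacing grows by 3 each time: 2, 5, 8, 11 days.
Next gap: 14 days. Fri Jul 23 2010 + 14 days = Fri Aug 6 2010.
Next gap: 17 days. Fri Aug 6 2010 + 17 days = Mon Aug 23 2010.
Next gap: 20 days. Mon Aug 23 2010 + 20 days = Sun Sep 12 2010.
Next gap: 23 days. Sun Sep 12 2010 + 23 days = Tue Oct 5 2010.
Next gap: 26 days. Tue Oct 5 2010 + 26 days = Sun Oct 31 2010.
Next gap: 29 days. Sun Oct 31 2010 + 29 days = Mon Nov 29 2010.
Next gap: 32 days. Mon Nov 29 2010 + 32 days = Fri Dec 31 2010.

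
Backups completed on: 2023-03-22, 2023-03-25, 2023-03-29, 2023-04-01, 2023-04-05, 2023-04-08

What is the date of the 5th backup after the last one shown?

Gaps: 3, 4, 3, 4, 3 days — not constant, but cyclic with period 2.
The events fall on every Wednesday and Saturday.
Next Wednesday: 2023-04-12.
Next Saturday: 2023-04-15.
The following Wednesday is 2023-04-19.
Next Saturday: 2023-04-22.
The following Wednesday is 2023-04-26.

2023-04-26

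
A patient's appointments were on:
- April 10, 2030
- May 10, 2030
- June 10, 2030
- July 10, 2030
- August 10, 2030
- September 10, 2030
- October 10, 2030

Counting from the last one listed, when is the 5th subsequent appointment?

March 10, 2031

The day-of-month is always 10 (30, 31, 30, 31, 31, 30 days between events).
So this recurs on the 10th of each month.
November 2030: November 10, 2030.
December 2030: December 10, 2030.
January 2031: January 10, 2031.
February 2031: February 10, 2031.
March 2031: March 10, 2031.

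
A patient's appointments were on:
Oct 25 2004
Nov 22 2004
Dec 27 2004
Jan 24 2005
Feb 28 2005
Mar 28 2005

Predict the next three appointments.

Apr 25 2005, May 23 2005, Jun 27 2005

All dates are Mondays, 28, 35, 28, 35, 28 days apart.
Specifically, the 4th Monday of each month.
4th Monday of April 2005: Apr 25 2005.
May 2005 — 4th Monday is May 23 2005.
4th Monday of June 2005: Jun 27 2005.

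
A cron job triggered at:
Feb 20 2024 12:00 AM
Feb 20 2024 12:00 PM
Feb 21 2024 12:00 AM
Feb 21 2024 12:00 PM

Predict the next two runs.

Gaps: 12, 12, 12 hours — each event is 12 hours after the previous one.
Feb 21 2024 12:00 PM + 12 h = Feb 22 2024 12:00 AM.
Feb 22 2024 12:00 AM + 12 h = Feb 22 2024 12:00 PM.

Feb 22 2024 12:00 AM, Feb 22 2024 12:00 PM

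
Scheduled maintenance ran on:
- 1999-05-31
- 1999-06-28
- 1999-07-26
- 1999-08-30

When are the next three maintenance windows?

1999-09-27, 1999-10-25, 1999-11-29

All Mondays; the gaps (28, 28, 35) vary with month length.
This is the last Monday of each month.
September 1999 ends with Monday 1999-09-27.
Last Monday of October 1999: 1999-10-25.
Last Monday of November 1999: 1999-11-29.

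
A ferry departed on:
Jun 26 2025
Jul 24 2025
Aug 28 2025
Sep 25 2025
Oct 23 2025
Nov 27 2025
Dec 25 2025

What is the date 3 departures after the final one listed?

All dates are Thursdays, 28, 35, 28, 28, 35, 28 days apart.
Specifically, the 4th Thursday of each month.
January 2026 — 4th Thursday is Jan 22 2026.
February 2026 — 4th Thursday is Feb 26 2026.
March 2026 — 4th Thursday is Mar 26 2026.

Mar 26 2026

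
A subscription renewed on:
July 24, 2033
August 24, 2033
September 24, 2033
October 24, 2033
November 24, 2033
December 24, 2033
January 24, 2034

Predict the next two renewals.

The day-of-month is always 24 (31, 31, 30, 31, 30, 31 days between events).
So this recurs on the 24th of each month.
Next: February 2034 → February 24, 2034.
March 2034: March 24, 2034.

February 24, 2034; March 24, 2034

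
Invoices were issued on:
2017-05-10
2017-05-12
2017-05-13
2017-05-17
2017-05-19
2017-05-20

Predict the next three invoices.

Gaps: 2, 1, 4, 2, 1 days — not constant, but cyclic with period 3.
The events fall on every Wednesday, Friday and Saturday.
The following Wednesday is 2017-05-24.
The following Friday is 2017-05-26.
Next Saturday: 2017-05-27.

2017-05-24, 2017-05-26, 2017-05-27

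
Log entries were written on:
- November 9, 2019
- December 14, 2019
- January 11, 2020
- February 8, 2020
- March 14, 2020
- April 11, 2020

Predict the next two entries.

May 9, 2020; June 13, 2020

Gaps: 35, 28, 28, 35, 28 days — a mix of 28 and 35. Every date is a Saturday.
Each is the 2nd Saturday of its month.
May 2020 — 2nd Saturday is May 9, 2020.
2nd Saturday of June 2020: June 13, 2020.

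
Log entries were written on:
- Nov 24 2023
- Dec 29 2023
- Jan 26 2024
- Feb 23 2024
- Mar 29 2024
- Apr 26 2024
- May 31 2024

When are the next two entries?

All Fridays; the gaps (35, 28, 28, 35, 28, 35) vary with month length.
This is the last Friday of each month.
June 2024 ends with Friday Jun 28 2024.
July 2024 ends with Friday Jul 26 2024.

Jun 28 2024, Jul 26 2024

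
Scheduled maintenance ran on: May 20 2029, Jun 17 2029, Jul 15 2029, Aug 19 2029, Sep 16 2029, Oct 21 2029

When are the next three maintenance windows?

These are Sundays at 28- or 35-day spacing (28, 28, 35, 28, 35).
The pattern: 3rd Sunday of the month.
3rd Sunday of November 2029: Nov 18 2029.
December 2029 — 3rd Sunday is Dec 16 2029.
January 2030 — 3rd Sunday is Jan 20 2030.

Nov 18 2029, Dec 16 2029, Jan 20 2030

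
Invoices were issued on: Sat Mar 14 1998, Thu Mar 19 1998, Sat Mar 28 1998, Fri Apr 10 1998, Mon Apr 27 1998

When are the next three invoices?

Intervals are 5, 9, 13, 17 days — an arithmetic progression with common difference 4.
Next gap: 21 days. Mon Apr 27 1998 + 21 days = Mon May 18 1998.
Next gap: 25 days. Mon May 18 1998 + 25 days = Fri Jun 12 1998.
Next gap: 29 days. Fri Jun 12 1998 + 29 days = Sat Jul 11 1998.

Mon May 18 1998, Fri Jun 12 1998, Sat Jul 11 1998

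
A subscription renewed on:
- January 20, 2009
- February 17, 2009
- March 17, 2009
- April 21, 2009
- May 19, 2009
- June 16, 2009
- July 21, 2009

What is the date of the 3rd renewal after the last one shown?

These are Tuesdays at 28- or 35-day spacing (28, 28, 35, 28, 28, 35).
The pattern: 3rd Tuesday of the month.
3rd Tuesday of August 2009: August 18, 2009.
September 2009 — 3rd Tuesday is September 15, 2009.
October 2009 — 3rd Tuesday is October 20, 2009.

October 20, 2009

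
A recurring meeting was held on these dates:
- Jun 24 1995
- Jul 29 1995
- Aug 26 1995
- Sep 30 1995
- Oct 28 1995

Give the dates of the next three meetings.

Nov 25 1995, Dec 30 1995, Jan 27 1996

Every date is a Saturday; gaps 35, 28, 35, 28 days.
Each is the last Saturday of its month (at least one falls on the 29th or later, ruling out '4th Saturday').
Last Saturday of November 1995: Nov 25 1995.
Last Saturday of December 1995: Dec 30 1995.
January 1996 ends with Saturday Jan 27 1996.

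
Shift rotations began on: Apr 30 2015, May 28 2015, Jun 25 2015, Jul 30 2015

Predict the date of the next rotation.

Aug 27 2015

These are Thursdays with 28, 28, 35-day gaps.
Each is the final Thursday of its month — Apr 30 2015 is past the 28th, so '4th Thursday' doesn't fit.
August 2015 ends with Thursday Aug 27 2015.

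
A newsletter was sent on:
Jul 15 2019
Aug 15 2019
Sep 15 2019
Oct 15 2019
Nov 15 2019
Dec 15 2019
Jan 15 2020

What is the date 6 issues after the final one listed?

The day-of-month is always 15 (31, 31, 30, 31, 30, 31 days between events).
So this recurs on the 15th of each month.
February 2020: Feb 15 2020.
March 2020: Mar 15 2020.
April 2020: Apr 15 2020.
Next: May 2020 → May 15 2020.
Next: June 2020 → Jun 15 2020.
Next: July 2020 → Jul 15 2020.

Jul 15 2020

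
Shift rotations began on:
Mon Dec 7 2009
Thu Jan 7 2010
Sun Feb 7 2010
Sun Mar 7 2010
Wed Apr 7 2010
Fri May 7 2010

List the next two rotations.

Each date is the 7th; the gaps (31, 31, 28, 31, 30) track the month lengths.
The rule is the 7th of each month.
Next: June 2010 → Mon Jun 7 2010.
July 2010: Wed Jul 7 2010.

Mon Jun 7 2010, Wed Jul 7 2010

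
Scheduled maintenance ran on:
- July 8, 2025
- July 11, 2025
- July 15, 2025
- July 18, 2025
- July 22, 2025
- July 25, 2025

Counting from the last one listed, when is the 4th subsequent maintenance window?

August 8, 2025

Every event lands on a Tuesday or Friday (gaps cycle 3, 4, 3, 4, 3).
So the schedule is: every Tuesday and Friday.
The following Tuesday is July 29, 2025.
Next Friday: August 1, 2025.
Next Tuesday: August 5, 2025.
Next Friday: August 8, 2025.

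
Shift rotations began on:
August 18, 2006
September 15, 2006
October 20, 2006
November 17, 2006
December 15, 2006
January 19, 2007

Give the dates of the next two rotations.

February 16, 2007; March 16, 2007

All dates are Fridays, 28, 35, 28, 28, 35 days apart.
Specifically, the 3rd Friday of each month.
February 2007 — 3rd Friday is February 16, 2007.
3rd Friday of March 2007: March 16, 2007.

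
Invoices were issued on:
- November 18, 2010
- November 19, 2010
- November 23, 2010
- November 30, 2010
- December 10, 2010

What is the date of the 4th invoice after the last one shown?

Intervals are 1, 4, 7, 10 days — an arithmetic progression with common difference 3.
Next gap: 13 days. December 10, 2010 + 13 days = December 23, 2010.
Next gap: 16 days. December 23, 2010 + 16 days = January 8, 2011.
Next gap: 19 days. January 8, 2011 + 19 days = January 27, 2011.
Next gap: 22 days. January 27, 2011 + 22 days = February 18, 2011.

February 18, 2011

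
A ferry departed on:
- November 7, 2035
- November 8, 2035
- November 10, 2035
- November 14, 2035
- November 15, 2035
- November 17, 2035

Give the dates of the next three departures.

Gaps: 1, 2, 4, 1, 2 days — not constant, but cyclic with period 3.
The events fall on every Wednesday, Thursday and Saturday.
Next Wednesday: November 21, 2035.
Next Thursday: November 22, 2035.
The following Saturday is November 24, 2035.

November 21, 2035; November 22, 2035; November 24, 2035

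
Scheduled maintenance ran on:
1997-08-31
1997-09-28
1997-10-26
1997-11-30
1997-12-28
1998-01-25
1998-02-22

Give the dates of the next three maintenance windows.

1998-03-29, 1998-04-26, 1998-05-31

These are Sundays with 28, 28, 35, 28, 28, 28-day gaps.
Each is the final Sunday of its month — 1997-08-31 is past the 28th, so '4th Sunday' doesn't fit.
March 1998 ends with Sunday 1998-03-29.
April 1998 ends with Sunday 1998-04-26.
May 1998 ends with Sunday 1998-05-31.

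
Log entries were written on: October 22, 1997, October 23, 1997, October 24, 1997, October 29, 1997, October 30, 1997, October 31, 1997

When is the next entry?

November 5, 1997

Every event lands on a Wednesday or Thursday or Friday (gaps cycle 1, 1, 5, 1, 1).
So the schedule is: every Wednesday, Thursday and Friday.
Next Wednesday: November 5, 1997.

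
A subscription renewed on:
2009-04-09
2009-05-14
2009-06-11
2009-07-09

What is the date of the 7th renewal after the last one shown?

Gaps: 35, 28, 28 days — a mix of 28 and 35. Every date is a Thursday.
Each is the 2nd Thursday of its month.
August 2009 — 2nd Thursday is 2009-08-13.
September 2009 — 2nd Thursday is 2009-09-10.
2nd Thursday of October 2009: 2009-10-08.
November 2009 — 2nd Thursday is 2009-11-12.
2nd Thursday of December 2009: 2009-12-10.
January 2010 — 2nd Thursday is 2010-01-14.
February 2010 — 2nd Thursday is 2010-02-11.

2010-02-11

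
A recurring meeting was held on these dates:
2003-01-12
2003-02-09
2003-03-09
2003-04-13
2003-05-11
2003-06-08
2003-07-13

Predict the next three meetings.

All dates are Sundays, 28, 28, 35, 28, 28, 35 days apart.
Specifically, the 2nd Sunday of each month.
2nd Sunday of August 2003: 2003-08-10.
September 2003 — 2nd Sunday is 2003-09-14.
2nd Sunday of October 2003: 2003-10-12.

2003-08-10, 2003-09-14, 2003-10-12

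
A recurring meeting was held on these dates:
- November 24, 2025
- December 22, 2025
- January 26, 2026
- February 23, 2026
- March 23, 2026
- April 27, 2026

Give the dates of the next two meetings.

May 25, 2026; June 22, 2026

These are Mondays at 28- or 35-day spacing (28, 35, 28, 28, 35).
The pattern: 4th Monday of the month.
May 2026 — 4th Monday is May 25, 2026.
4th Monday of June 2026: June 22, 2026.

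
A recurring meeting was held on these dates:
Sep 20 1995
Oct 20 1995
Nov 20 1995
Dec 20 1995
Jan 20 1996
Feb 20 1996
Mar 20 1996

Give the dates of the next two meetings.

The day-of-month is always 20 (30, 31, 30, 31, 31, 29 days between events).
So this recurs on the 20th of each month.
Next: April 1996 → Apr 20 1996.
May 1996: May 20 1996.

Apr 20 1996, May 20 1996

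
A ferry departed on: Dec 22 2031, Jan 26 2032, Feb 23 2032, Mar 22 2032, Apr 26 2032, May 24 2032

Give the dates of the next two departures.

These are Mondays at 28- or 35-day spacing (35, 28, 28, 35, 28).
The pattern: 4th Monday of the month.
4th Monday of June 2032: Jun 28 2032.
July 2032 — 4th Monday is Jul 26 2032.

Jun 28 2032, Jul 26 2032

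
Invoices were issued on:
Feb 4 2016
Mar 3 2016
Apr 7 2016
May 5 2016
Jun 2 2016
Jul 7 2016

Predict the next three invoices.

Aug 4 2016, Sep 1 2016, Oct 6 2016

These are Thursdays at 28- or 35-day spacing (28, 35, 28, 28, 35).
The pattern: 1st Thursday of the month.
August 2016 — 1st Thursday is Aug 4 2016.
September 2016 — 1st Thursday is Sep 1 2016.
October 2016 — 1st Thursday is Oct 6 2016.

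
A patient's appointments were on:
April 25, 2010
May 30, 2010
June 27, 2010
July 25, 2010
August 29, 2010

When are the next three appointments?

September 26, 2010; October 31, 2010; November 28, 2010

These are Sundays with 35, 28, 28, 35-day gaps.
Each is the final Sunday of its month — May 30, 2010 is past the 28th, so '4th Sunday' doesn't fit.
September 2010 ends with Sunday September 26, 2010.
Last Sunday of October 2010: October 31, 2010.
Last Sunday of November 2010: November 28, 2010.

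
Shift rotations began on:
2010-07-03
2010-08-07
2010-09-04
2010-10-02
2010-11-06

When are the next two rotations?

Gaps: 35, 28, 28, 35 days — a mix of 28 and 35. Every date is a Saturday.
Each is the 1st Saturday of its month.
1st Saturday of December 2010: 2010-12-04.
January 2011 — 1st Saturday is 2011-01-01.

2010-12-04, 2011-01-01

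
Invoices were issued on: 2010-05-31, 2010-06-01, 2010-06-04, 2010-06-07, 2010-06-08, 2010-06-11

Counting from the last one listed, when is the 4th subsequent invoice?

The gap pattern 1, 3, 3, 1, 3 repeats every 3 events.
These are the Mondays, Tuesdays and Fridays of each week.
Next Monday: 2010-06-14.
The following Tuesday is 2010-06-15.
Next Friday: 2010-06-18.
Next Monday: 2010-06-21.

2010-06-21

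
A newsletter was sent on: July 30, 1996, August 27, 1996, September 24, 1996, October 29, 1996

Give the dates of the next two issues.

Every date is a Tuesday; gaps 28, 28, 35 days.
Each is the last Tuesday of its month (at least one falls on the 29th or later, ruling out '4th Tuesday').
Last Tuesday of November 1996: November 26, 1996.
December 1996 ends with Tuesday December 31, 1996.

November 26, 1996; December 31, 1996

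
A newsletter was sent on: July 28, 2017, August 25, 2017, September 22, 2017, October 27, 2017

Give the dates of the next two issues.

These are Fridays at 28- or 35-day spacing (28, 28, 35).
The pattern: 4th Friday of the month.
November 2017 — 4th Friday is November 24, 2017.
4th Friday of December 2017: December 22, 2017.

November 24, 2017; December 22, 2017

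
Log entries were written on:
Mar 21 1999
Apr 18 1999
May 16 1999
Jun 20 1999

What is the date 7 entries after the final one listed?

All dates are Sundays, 28, 28, 35 days apart.
Specifically, the 3rd Sunday of each month.
July 1999 — 3rd Sunday is Jul 18 1999.
August 1999 — 3rd Sunday is Aug 15 1999.
3rd Sunday of September 1999: Sep 19 1999.
3rd Sunday of October 1999: Oct 17 1999.
November 1999 — 3rd Sunday is Nov 21 1999.
3rd Sunday of December 1999: Dec 19 1999.
3rd Sunday of January 2000: Jan 16 2000.

Jan 16 2000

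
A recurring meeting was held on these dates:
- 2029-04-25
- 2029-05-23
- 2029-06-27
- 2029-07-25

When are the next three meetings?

2029-08-22, 2029-09-26, 2029-10-24

These are Wednesdays at 28- or 35-day spacing (28, 35, 28).
The pattern: 4th Wednesday of the month.
August 2029 — 4th Wednesday is 2029-08-22.
4th Wednesday of September 2029: 2029-09-26.
October 2029 — 4th Wednesday is 2029-10-24.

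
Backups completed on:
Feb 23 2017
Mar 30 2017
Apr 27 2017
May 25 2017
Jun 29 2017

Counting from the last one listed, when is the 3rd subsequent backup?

These are Thursdays with 35, 28, 28, 35-day gaps.
Each is the final Thursday of its month — Mar 30 2017 is past the 28th, so '4th Thursday' doesn't fit.
July 2017 ends with Thursday Jul 27 2017.
Last Thursday of August 2017: Aug 31 2017.
September 2017 ends with Thursday Sep 28 2017.

Sep 28 2017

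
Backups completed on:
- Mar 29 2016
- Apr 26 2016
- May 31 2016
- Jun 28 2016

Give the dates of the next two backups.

Every date is a Tuesday; gaps 28, 35, 28 days.
Each is the last Tuesday of its month (at least one falls on the 29th or later, ruling out '4th Tuesday').
Last Tuesday of July 2016: Jul 26 2016.
Last Tuesday of August 2016: Aug 30 2016.

Jul 26 2016, Aug 30 2016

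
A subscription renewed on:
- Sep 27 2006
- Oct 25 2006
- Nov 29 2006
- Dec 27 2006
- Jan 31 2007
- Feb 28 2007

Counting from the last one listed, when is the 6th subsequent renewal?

These are Wednesdays with 28, 35, 28, 35, 28-day gaps.
Each is the final Wednesday of its month — Nov 29 2006 is past the 28th, so '4th Wednesday' doesn't fit.
Last Wednesday of March 2007: Mar 28 2007.
Last Wednesday of April 2007: Apr 25 2007.
Last Wednesday of May 2007: May 30 2007.
June 2007 ends with Wednesday Jun 27 2007.
Last Wednesday of July 2007: Jul 25 2007.
August 2007 ends with Wednesday Aug 29 2007.

Aug 29 2007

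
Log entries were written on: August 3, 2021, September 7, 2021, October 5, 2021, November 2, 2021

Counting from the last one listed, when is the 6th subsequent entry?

May 3, 2022

All dates are Tuesdays, 35, 28, 28 days apart.
Specifically, the 1st Tuesday of each month.
1st Tuesday of December 2021: December 7, 2021.
January 2022 — 1st Tuesday is January 4, 2022.
1st Tuesday of February 2022: February 1, 2022.
1st Tuesday of March 2022: March 1, 2022.
1st Tuesday of April 2022: April 5, 2022.
May 2022 — 1st Tuesday is May 3, 2022.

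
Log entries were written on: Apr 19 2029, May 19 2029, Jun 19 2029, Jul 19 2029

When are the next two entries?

Aug 19 2029, Sep 19 2029

Gaps: 30, 31, 30 days — not constant. Every event is on the 19th of the month.
Pattern: the 19th of each month.
August 2029: Aug 19 2029.
Next: September 2029 → Sep 19 2029.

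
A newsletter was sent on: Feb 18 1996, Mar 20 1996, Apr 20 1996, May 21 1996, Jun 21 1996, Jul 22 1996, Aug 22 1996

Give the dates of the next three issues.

Every event comes 31 days after the last (31, 31, 31, 31, 31, 31).
Aug 22 1996 + 31 days = Sep 22 1996.
Sep 22 1996 + 31 days = Oct 23 1996.
Oct 23 1996 + 31 days = Nov 23 1996.

Sep 22 1996, Oct 23 1996, Nov 23 1996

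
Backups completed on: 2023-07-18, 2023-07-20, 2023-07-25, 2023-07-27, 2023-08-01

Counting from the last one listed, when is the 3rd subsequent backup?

The gap pattern 2, 5, 2, 5 repeats every 2 events.
These are the Tuesdays and Thursdays of each week.
The following Thursday is 2023-08-03.
The following Tuesday is 2023-08-08.
The following Thursday is 2023-08-10.

2023-08-10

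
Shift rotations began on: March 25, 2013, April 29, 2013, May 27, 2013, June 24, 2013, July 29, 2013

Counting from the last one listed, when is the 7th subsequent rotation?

February 24, 2014

All Mondays; the gaps (35, 28, 28, 35) vary with month length.
This is the last Monday of each month.
Last Monday of August 2013: August 26, 2013.
September 2013 ends with Monday September 30, 2013.
Last Monday of October 2013: October 28, 2013.
Last Monday of November 2013: November 25, 2013.
Last Monday of December 2013: December 30, 2013.
Last Monday of January 2014: January 27, 2014.
Last Monday of February 2014: February 24, 2014.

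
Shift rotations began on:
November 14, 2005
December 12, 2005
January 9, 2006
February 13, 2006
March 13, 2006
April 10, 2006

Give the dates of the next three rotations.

May 8, 2006; June 12, 2006; July 10, 2006

All dates are Mondays, 28, 28, 35, 28, 28 days apart.
Specifically, the 2nd Monday of each month.
2nd Monday of May 2006: May 8, 2006.
2nd Monday of June 2006: June 12, 2006.
July 2006 — 2nd Monday is July 10, 2006.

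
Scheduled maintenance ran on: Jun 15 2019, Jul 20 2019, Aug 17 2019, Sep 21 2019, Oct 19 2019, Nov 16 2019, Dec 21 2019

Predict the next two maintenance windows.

Jan 18 2020, Feb 15 2020

These are Saturdays at 28- or 35-day spacing (35, 28, 35, 28, 28, 35).
The pattern: 3rd Saturday of the month.
3rd Saturday of January 2020: Jan 18 2020.
3rd Saturday of February 2020: Feb 15 2020.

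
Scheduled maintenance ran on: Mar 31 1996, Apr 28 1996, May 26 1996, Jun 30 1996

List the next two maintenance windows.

Jul 28 1996, Aug 25 1996

Every date is a Sunday; gaps 28, 28, 35 days.
Each is the last Sunday of its month (at least one falls on the 29th or later, ruling out '4th Sunday').
Last Sunday of July 1996: Jul 28 1996.
August 1996 ends with Sunday Aug 25 1996.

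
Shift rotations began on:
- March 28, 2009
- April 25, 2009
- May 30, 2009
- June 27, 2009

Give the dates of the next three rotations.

July 25, 2009; August 29, 2009; September 26, 2009

These are Saturdays with 28, 35, 28-day gaps.
Each is the final Saturday of its month — May 30, 2009 is past the 28th, so '4th Saturday' doesn't fit.
Last Saturday of July 2009: July 25, 2009.
August 2009 ends with Saturday August 29, 2009.
Last Saturday of September 2009: September 26, 2009.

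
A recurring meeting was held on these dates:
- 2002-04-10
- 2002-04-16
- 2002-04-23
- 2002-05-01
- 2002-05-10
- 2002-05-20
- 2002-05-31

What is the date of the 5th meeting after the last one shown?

2002-08-09

The spacing grows by 1 each time: 6, 7, 8, 9, 10, 11 days.
Next gap: 12 days. 2002-05-31 + 12 days = 2002-06-12.
Next gap: 13 days. 2002-06-12 + 13 days = 2002-06-25.
Next gap: 14 days. 2002-06-25 + 14 days = 2002-07-09.
Next gap: 15 days. 2002-07-09 + 15 days = 2002-07-24.
Next gap: 16 days. 2002-07-24 + 16 days = 2002-08-09.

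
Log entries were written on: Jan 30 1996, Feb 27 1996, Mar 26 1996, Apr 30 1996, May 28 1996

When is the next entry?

Jun 25 1996

All Tuesdays; the gaps (28, 28, 35, 28) vary with month length.
This is the last Tuesday of each month.
June 1996 ends with Tuesday Jun 25 1996.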